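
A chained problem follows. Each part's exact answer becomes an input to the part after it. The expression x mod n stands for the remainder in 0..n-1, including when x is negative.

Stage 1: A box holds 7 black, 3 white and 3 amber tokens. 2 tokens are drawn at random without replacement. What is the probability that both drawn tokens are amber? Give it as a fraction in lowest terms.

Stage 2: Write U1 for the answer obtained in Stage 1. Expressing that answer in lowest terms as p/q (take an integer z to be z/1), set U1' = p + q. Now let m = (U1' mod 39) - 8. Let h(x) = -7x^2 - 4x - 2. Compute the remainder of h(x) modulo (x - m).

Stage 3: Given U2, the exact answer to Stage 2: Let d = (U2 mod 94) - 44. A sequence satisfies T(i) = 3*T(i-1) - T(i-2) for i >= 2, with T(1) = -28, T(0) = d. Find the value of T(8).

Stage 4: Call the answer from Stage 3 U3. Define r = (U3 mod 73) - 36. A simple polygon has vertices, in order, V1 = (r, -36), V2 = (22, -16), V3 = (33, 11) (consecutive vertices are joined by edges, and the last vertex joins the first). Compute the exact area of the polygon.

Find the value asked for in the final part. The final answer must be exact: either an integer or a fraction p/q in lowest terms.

457

Stage 1: total draws C(13,2) = 78; favorable C(3,2) = 3; P = 1/26; answer 1/26
Stage 2: U1 = 1/26; threaded value p + q = 27; m = 19; remainder = value at the root: -7*(19)^2 - 4*(19)^1 - 2 = (-2527) + (-76) + (-2) = -2605; answer -2605
Stage 3: U2 = -2605; d = -17; T(2) = 3*(-28) - 1*(-17) = -67; iterating: T(2)=-67, T(3)=-173, T(4)=-452, T(5)=-1183, T(6)=-3097, T(7)=-8108, T(8)=-21227; answer -21227
Stage 4: U3 = -21227; r = -20; cross terms: (-20*-16 - 22*-36)=1112, (22*11 - 33*-16)=770, (33*-36 - -20*11)=-968; twice the area = |914| = 914; area = 457; answer 457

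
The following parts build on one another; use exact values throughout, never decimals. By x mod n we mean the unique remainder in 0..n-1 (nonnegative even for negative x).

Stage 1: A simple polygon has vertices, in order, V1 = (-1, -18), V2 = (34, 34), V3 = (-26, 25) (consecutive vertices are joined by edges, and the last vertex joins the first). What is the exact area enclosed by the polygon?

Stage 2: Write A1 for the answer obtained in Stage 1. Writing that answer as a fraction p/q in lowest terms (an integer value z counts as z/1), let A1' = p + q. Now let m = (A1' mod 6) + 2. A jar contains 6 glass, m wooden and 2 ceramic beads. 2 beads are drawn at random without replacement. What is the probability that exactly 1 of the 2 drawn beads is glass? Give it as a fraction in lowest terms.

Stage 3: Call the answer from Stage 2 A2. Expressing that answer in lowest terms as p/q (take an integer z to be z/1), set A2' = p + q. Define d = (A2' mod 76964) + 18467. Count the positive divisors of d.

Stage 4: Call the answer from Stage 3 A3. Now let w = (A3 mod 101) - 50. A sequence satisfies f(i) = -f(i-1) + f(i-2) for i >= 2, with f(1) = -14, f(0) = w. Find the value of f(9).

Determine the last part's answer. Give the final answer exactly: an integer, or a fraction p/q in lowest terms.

Stage 1: cross terms: (-1*34 - 34*-18)=578, (34*25 - -26*34)=1734, (-26*-18 - -1*25)=493; twice the area = |2805| = 2805; area = 2805/2; answer 2805/2
Stage 2: A1 = 2805/2; threaded value p + q = 2807; m = 7; total draws C(15,2) = 105; favorable C(6,1)*C(9,1) = 54; P = 18/35; answer 18/35
Stage 3: A2 = 18/35; threaded value p + q = 53; d = 18520; 18520 = 2^3 * 5 * 463; number of divisors = (3+1) * (1+1) * (1+1) = 16; answer 16
Stage 4: A3 = 16; w = -34; f(2) = -1*(-14) + 1*(-34) = -20; iterating: f(2)=-20, f(3)=6, f(4)=-26, f(5)=32, f(6)=-58, f(7)=90, f(8)=-148, f(9)=238; answer 238

238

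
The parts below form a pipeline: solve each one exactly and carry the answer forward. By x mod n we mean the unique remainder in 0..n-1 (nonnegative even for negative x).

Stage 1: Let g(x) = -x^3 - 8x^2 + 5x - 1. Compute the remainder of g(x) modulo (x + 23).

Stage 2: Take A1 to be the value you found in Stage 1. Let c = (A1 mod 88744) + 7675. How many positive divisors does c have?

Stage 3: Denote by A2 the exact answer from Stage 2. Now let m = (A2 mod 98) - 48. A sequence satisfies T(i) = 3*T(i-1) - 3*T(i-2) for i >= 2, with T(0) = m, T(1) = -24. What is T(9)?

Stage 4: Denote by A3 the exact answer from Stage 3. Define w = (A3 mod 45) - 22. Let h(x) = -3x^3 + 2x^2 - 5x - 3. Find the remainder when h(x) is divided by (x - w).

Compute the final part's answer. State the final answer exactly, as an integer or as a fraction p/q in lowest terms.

Stage 1: remainder = value at the root: -1*(-23)^3 - 8*(-23)^2 + 5*(-23)^1 - 1 = (12167) + (-4232) + (-115) + (-1) = 7819; answer 7819
Stage 2: A1 = 7819; c = 15494; 15494 = 2 * 61 * 127; number of divisors = (1+1) * (1+1) * (1+1) = 8; answer 8
Stage 3: A2 = 8; m = -40; T(2) = 3*(-24) - 3*(-40) = 48; iterating: T(2)=48, T(3)=216, T(4)=504, T(5)=864, T(6)=1080, T(7)=648, T(8)=-1296, T(9)=-5832; answer -5832
Stage 4: A3 = -5832; w = -4; remainder = value at the root: -3*(-4)^3 + 2*(-4)^2 - 5*(-4)^1 - 3 = (192) + (32) + (20) + (-3) = 241; answer 241

241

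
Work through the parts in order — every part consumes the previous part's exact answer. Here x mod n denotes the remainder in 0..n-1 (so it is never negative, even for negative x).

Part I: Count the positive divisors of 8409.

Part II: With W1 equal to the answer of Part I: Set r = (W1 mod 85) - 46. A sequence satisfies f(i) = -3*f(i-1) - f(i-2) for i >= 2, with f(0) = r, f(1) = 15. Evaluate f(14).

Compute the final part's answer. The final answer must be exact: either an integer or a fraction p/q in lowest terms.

Part I: 8409 = 3 * 2803; number of divisors = (1+1) * (1+1) = 4; answer 4
Part II: W1 = 4; r = -42; f(2) = -3*(15) - 1*(-42) = -3; iterating: f(2)=-3, f(3)=-6, f(4)=21, f(5)=-57, f(6)=150, f(7)=-393, f(8)=1029, f(9)=-2694, f(10)=7053, f(11)=-18465, f(12)=48342, f(13)=-126561, f(14)=331341; answer 331341

331341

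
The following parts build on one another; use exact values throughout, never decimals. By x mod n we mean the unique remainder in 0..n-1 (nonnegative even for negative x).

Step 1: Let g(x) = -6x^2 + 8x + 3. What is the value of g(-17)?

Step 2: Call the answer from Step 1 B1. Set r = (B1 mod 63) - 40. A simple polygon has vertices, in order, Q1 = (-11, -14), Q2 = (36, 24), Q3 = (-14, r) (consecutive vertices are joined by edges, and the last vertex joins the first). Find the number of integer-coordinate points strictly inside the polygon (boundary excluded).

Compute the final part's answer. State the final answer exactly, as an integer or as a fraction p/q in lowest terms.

Step 1: -6*(-17)^2 + 8*(-17)^1 + 3 = (-1734) + (-136) + (3) = -1867; answer -1867
Step 2: B1 = -1867; r = -17; cross terms: (-11*24 - 36*-14)=240, (36*-17 - -14*24)=-276, (-14*-14 - -11*-17)=9; twice the area = |-27| = 27; area = 27/2; boundary points = 1 + 1 + 3 = 5; strictly interior points = area - boundary/2 + 1 = 12; answer 12

12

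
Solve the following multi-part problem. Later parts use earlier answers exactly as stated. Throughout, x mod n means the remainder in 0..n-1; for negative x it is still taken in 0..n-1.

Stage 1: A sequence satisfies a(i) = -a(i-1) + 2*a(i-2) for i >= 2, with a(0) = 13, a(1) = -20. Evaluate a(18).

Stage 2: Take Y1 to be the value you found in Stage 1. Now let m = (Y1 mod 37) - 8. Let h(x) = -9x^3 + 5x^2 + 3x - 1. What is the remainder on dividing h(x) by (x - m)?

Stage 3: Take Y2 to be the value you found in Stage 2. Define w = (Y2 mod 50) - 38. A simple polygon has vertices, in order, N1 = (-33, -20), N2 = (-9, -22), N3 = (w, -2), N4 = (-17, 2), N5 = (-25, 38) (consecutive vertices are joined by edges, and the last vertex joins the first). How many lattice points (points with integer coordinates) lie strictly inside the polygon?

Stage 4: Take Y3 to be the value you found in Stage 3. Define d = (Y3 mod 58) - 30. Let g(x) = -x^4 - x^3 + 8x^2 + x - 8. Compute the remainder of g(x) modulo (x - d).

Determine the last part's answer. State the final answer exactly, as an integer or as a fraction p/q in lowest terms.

-25033

Stage 1: a(2) = -1*(-20) + 2*(13) = 46; iterating: a(2)=46, a(3)=-86, a(4)=178, a(5)=-350, a(6)=706, a(7)=-1406, a(8)=2818, a(9)=-5630, a(10)=11266, a(11)=-22526, a(12)=45058, a(13)=-90110, a(14)=180226, a(15)=-360446, a(16)=720898, a(17)=-1441790, a(18)=2883586; answer 2883586
Stage 2: Y1 = 2883586; m = 20; remainder = value at the root: -9*(20)^3 + 5*(20)^2 + 3*(20)^1 - 1 = (-72000) + (2000) + (60) + (-1) = -69941; answer -69941
Stage 3: Y2 = -69941; w = -29; cross terms: (-33*-22 - -9*-20)=546, (-9*-2 - -29*-22)=-620, (-29*2 - -17*-2)=-92, (-17*38 - -25*2)=-596, (-25*-20 - -33*38)=1754; twice the area = |992| = 992; area = 496; boundary points = 2 + 20 + 4 + 4 + 2 = 32; strictly interior points = area - boundary/2 + 1 = 481; answer 481
Stage 4: Y3 = 481; d = -13; remainder = value at the root: -1*(-13)^4 - 1*(-13)^3 + 8*(-13)^2 + 1*(-13)^1 - 8 = (-28561) + (2197) + (1352) + (-13) + (-8) = -25033; answer -25033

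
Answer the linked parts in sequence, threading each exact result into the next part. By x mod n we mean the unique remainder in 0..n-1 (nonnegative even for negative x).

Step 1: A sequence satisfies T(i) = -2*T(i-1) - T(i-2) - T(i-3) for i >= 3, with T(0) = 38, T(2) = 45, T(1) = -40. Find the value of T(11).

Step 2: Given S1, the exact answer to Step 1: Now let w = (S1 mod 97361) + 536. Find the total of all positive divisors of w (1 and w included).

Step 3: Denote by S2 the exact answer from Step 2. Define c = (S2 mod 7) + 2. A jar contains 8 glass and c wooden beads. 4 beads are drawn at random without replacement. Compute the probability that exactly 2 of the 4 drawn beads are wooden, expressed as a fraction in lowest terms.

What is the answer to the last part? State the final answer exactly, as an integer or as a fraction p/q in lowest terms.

14/55

Step 1: T(3) = -2*(45) - 1*(-40) - 1*(38) = -88; iterating: T(3)=-88, T(4)=171, T(5)=-299, T(6)=515, T(7)=-902, T(8)=1588, T(9)=-2789, T(10)=4892, T(11)=-8583; answer -8583
Step 2: S1 = -8583; w = 89314; 89314 = 2 * 44657; sigma = (1 + 2) * (1 + 44657) = 3 * 44658 = 133974; answer 133974
Step 3: S2 = 133974; c = 3; total draws C(11,4) = 330; favorable C(3,2)*C(8,2) = 84; P = 14/55; answer 14/55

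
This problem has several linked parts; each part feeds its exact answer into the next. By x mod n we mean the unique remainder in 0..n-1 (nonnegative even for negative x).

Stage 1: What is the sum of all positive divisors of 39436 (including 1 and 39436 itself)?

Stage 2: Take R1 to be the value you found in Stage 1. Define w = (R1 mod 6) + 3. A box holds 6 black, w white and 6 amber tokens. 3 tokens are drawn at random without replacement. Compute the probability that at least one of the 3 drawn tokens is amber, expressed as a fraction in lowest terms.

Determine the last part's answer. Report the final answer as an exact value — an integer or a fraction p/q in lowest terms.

Stage 1: 39436 = 2^2 * 9859; sigma = (1 + 2 + 4) * (1 + 9859) = 7 * 9860 = 69020; answer 69020
Stage 2: R1 = 69020; w = 5; total draws C(17,3) = 680; complement C(11,3) = 165; favorable 680 - 165 = 515; P = 103/136; answer 103/136

103/136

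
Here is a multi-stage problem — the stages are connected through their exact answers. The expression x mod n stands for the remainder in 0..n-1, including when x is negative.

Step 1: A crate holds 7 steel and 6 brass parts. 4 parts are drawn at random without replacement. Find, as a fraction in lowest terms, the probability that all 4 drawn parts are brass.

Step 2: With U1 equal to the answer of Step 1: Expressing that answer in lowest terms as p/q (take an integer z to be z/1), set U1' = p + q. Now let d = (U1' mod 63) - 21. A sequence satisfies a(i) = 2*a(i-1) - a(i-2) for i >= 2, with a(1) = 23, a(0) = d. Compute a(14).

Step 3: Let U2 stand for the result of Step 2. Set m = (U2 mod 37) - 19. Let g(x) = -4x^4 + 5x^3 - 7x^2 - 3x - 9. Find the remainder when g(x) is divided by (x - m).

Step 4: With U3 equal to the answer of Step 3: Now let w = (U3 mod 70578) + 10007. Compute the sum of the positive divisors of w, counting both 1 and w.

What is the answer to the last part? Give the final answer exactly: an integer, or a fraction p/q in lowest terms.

92664

Step 1: total draws C(13,4) = 715; favorable C(6,4) = 15; P = 3/143; answer 3/143
Step 2: U1 = 3/143; threaded value p + q = 146; d = -1; a(2) = 2*(23) - 1*(-1) = 47; iterating: a(2)=47, a(3)=71, a(4)=95, a(5)=119, a(6)=143, a(7)=167, a(8)=191, a(9)=215, a(10)=239, a(11)=263, a(12)=287, a(13)=311, a(14)=335; answer 335
Step 3: U2 = 335; m = -17; remainder = value at the root: -4*(-17)^4 + 5*(-17)^3 - 7*(-17)^2 - 3*(-17)^1 - 9 = (-334084) + (-24565) + (-2023) + (51) + (-9) = -360630; answer -360630
Step 4: U3 = -360630; w = 72845; 72845 = 5 * 17 * 857; sigma = (1 + 5) * (1 + 17) * (1 + 857) = 6 * 18 * 858 = 92664; answer 92664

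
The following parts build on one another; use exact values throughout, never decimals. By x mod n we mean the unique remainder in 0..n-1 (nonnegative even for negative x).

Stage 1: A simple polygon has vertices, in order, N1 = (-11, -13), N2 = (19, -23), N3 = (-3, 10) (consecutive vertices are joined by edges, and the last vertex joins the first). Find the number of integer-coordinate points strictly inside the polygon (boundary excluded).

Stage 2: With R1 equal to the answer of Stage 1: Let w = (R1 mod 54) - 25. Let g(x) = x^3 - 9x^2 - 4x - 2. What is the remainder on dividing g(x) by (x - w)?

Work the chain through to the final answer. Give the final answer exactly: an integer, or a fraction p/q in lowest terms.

Stage 1: cross terms: (-11*-23 - 19*-13)=500, (19*10 - -3*-23)=121, (-3*-13 - -11*10)=149; twice the area = |770| = 770; area = 385; boundary points = 10 + 11 + 1 = 22; strictly interior points = area - boundary/2 + 1 = 375; answer 375
Stage 2: R1 = 375; w = 26; remainder = value at the root: 1*(26)^3 - 9*(26)^2 - 4*(26)^1 - 2 = (17576) + (-6084) + (-104) + (-2) = 11386; answer 11386

11386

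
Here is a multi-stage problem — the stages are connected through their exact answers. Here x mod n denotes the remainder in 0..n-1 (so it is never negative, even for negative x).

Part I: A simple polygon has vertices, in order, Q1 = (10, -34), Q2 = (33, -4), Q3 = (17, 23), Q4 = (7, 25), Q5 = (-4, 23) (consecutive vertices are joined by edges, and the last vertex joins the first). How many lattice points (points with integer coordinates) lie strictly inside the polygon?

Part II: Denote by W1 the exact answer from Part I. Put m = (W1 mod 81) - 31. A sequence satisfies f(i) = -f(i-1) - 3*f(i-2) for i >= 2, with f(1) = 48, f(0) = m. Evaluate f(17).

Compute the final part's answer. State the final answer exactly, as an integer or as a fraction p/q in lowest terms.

122043

Part I: cross terms: (10*-4 - 33*-34)=1082, (33*23 - 17*-4)=827, (17*25 - 7*23)=264, (7*23 - -4*25)=261, (-4*-34 - 10*23)=-94; twice the area = |2340| = 2340; area = 1170; boundary points = 1 + 1 + 2 + 1 + 1 = 6; strictly interior points = area - boundary/2 + 1 = 1168; answer 1168
Part II: W1 = 1168; m = 3; f(2) = -1*(48) - 3*(3) = -57; iterating: f(2)=-57, f(3)=-87, f(4)=258, f(5)=3, f(6)=-777, f(7)=768, f(8)=1563, f(9)=-3867, f(10)=-822, f(11)=12423, f(12)=-9957, f(13)=-27312, f(14)=57183, f(15)=24753, f(16)=-196302, f(17)=122043; answer 122043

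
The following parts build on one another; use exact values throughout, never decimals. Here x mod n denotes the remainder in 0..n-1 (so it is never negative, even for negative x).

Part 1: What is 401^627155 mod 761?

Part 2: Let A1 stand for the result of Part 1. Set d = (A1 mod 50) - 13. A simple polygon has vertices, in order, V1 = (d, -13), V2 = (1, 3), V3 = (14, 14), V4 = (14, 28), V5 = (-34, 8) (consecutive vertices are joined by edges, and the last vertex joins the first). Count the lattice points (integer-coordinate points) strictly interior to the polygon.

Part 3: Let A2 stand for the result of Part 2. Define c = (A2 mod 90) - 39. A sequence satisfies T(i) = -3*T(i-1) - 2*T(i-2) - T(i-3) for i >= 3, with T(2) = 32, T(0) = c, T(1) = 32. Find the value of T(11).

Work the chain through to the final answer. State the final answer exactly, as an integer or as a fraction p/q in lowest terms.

-160664

Part 1: squarings mod 761: 401^1=401, 401^2=230, 401^4=391, 401^8=681, 401^16=312, 401^32=697, 401^64=291, 401^128=210, 401^256=723, 401^512=683, 401^1024=757, 401^2048=16, 401^4096=256, 401^8192=90, 401^16384=490, 401^32768=385, 401^65536=591, 401^131072=743, 401^262144=324, 401^524288=719; 401^627155 = 401^1 * 401^2 * 401^16 * 401^64 * 401^128 * 401^256 * 401^4096 * 401^32768 * 401^65536 * 401^524288 = 680 (mod 761); answer 680
Part 2: A1 = 680; d = 17; cross terms: (17*3 - 1*-13)=64, (1*14 - 14*3)=-28, (14*28 - 14*14)=196, (14*8 - -34*28)=1064, (-34*-13 - 17*8)=306; twice the area = |1602| = 1602; area = 801; boundary points = 16 + 1 + 14 + 4 + 3 = 38; strictly interior points = area - boundary/2 + 1 = 783; answer 783
Part 3: A2 = 783; c = 24; T(3) = -3*(32) - 2*(32) - 1*(24) = -184; iterating: T(3)=-184, T(4)=456, T(5)=-1032, T(6)=2368, T(7)=-5496, T(8)=12784, T(9)=-29728, T(10)=69112, T(11)=-160664; answer -160664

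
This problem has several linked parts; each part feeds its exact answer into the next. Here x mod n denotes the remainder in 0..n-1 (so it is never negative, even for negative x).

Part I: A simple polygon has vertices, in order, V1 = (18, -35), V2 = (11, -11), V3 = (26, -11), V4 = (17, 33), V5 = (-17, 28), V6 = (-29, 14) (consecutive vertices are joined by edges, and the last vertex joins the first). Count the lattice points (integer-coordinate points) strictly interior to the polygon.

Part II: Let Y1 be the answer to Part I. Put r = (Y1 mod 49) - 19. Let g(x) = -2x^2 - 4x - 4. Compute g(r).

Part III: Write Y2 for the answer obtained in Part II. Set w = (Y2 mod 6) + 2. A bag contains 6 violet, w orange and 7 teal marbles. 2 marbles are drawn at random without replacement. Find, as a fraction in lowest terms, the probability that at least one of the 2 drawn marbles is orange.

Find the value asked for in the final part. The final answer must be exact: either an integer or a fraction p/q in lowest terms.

Part I: cross terms: (18*-11 - 11*-35)=187, (11*-11 - 26*-11)=165, (26*33 - 17*-11)=1045, (17*28 - -17*33)=1037, (-17*14 - -29*28)=574, (-29*-35 - 18*14)=763; twice the area = |3771| = 3771; area = 3771/2; boundary points = 1 + 15 + 1 + 1 + 2 + 1 = 21; strictly interior points = area - boundary/2 + 1 = 1876; answer 1876
Part II: Y1 = 1876; r = -5; -2*(-5)^2 - 4*(-5)^1 - 4 = (-50) + (20) + (-4) = -34; answer -34
Part III: Y2 = -34; w = 4; total draws C(17,2) = 136; complement C(13,2) = 78; favorable 136 - 78 = 58; P = 29/68; answer 29/68

29/68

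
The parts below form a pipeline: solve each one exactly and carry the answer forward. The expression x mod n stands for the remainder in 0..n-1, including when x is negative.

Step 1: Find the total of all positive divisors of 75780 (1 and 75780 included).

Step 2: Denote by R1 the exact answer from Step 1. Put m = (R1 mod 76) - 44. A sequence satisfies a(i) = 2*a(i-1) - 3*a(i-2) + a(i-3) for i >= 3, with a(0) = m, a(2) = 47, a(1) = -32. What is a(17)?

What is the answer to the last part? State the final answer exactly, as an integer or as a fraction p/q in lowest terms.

Step 1: 75780 = 2^2 * 3^2 * 5 * 421; sigma = (1 + 2 + 4) * (1 + 3 + 9) * (1 + 5) * (1 + 421) = 7 * 13 * 6 * 422 = 230412; answer 230412
Step 2: R1 = 230412; m = 12; a(3) = 2*(47) - 3*(-32) + 1*(12) = 202; iterating: a(3)=202, a(4)=231, a(5)=-97, a(6)=-685, a(7)=-848, a(8)=262, a(9)=2383, a(10)=3132, a(11)=-623, a(12)=-8259, a(13)=-11517, a(14)=1120, a(15)=28532, a(16)=42187, a(17)=-102; answer -102

-102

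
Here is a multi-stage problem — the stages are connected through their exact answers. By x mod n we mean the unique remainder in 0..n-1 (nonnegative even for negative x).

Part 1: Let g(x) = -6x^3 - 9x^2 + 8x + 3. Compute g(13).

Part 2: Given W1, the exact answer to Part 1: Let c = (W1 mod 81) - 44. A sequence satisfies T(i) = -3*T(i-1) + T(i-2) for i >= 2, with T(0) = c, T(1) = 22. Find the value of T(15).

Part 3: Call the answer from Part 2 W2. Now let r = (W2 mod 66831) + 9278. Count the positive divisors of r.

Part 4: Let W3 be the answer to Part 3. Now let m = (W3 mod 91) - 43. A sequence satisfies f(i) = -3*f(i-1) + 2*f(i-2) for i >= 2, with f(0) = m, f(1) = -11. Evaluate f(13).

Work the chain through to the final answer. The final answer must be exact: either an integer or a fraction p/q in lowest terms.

31140241

Part 1: -6*(13)^3 - 9*(13)^2 + 8*(13)^1 + 3 = (-13182) + (-1521) + (104) + (3) = -14596; answer -14596
Part 2: W1 = -14596; c = 21; T(2) = -3*(22) + 1*(21) = -45; iterating: T(2)=-45, T(3)=157, T(4)=-516, T(5)=1705, T(6)=-5631, T(7)=18598, T(8)=-61425, T(9)=202873, T(10)=-670044, T(11)=2213005, T(12)=-7309059, T(13)=24140182, T(14)=-79729605, T(15)=263328997; answer 263328997
Part 3: W2 = 263328997; r = 24135; 24135 = 3 * 5 * 1609; number of divisors = (1+1) * (1+1) * (1+1) = 8; answer 8
Part 4: W3 = 8; m = -35; f(2) = -3*(-11) + 2*(-35) = -37; iterating: f(2)=-37, f(3)=89, f(4)=-341, f(5)=1201, f(6)=-4285, f(7)=15257, f(8)=-54341, f(9)=193537, f(10)=-689293, f(11)=2454953, f(12)=-8743445, f(13)=31140241; answer 31140241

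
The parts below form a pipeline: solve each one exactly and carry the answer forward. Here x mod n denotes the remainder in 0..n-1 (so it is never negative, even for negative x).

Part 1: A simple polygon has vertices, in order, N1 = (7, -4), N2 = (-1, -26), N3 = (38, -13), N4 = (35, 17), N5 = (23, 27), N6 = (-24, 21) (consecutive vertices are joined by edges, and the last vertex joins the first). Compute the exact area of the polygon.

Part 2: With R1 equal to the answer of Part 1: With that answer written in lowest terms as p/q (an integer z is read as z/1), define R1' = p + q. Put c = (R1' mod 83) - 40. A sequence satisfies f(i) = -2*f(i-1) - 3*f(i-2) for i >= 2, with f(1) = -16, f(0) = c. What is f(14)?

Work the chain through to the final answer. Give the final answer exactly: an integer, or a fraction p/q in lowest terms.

15137

Part 1: cross terms: (7*-26 - -1*-4)=-186, (-1*-13 - 38*-26)=1001, (38*17 - 35*-13)=1101, (35*27 - 23*17)=554, (23*21 - -24*27)=1131, (-24*-4 - 7*21)=-51; twice the area = |3550| = 3550; area = 1775; answer 1775
Part 2: R1 = 1775; threaded value p + q = 1776; c = -7; f(2) = -2*(-16) - 3*(-7) = 53; iterating: f(2)=53, f(3)=-58, f(4)=-43, f(5)=260, f(6)=-391, f(7)=2, f(8)=1169, f(9)=-2344, f(10)=1181, f(11)=4670, f(12)=-12883, f(13)=11756, f(14)=15137; answer 15137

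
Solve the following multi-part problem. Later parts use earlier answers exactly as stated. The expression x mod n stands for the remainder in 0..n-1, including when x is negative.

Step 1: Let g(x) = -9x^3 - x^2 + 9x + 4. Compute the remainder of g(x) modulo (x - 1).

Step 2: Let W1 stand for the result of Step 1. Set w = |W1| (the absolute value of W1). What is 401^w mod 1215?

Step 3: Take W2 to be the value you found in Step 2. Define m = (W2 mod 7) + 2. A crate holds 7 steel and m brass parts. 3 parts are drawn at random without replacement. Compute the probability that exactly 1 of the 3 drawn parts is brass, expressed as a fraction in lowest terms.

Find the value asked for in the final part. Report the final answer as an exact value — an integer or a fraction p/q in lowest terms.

Step 1: remainder = value at the root: -9*(1)^3 - 1*(1)^2 + 9*(1)^1 + 4 = (-9) + (-1) + (9) + (4) = 3; answer 3
Step 2: W1 = 3; w = 3; squarings mod 1215: 401^1=401, 401^2=421; 401^3 = 401^1 * 401^2 = 1151 (mod 1215); answer 1151
Step 3: W2 = 1151; m = 5; total draws C(12,3) = 220; favorable C(5,1)*C(7,2) = 105; P = 21/44; answer 21/44

21/44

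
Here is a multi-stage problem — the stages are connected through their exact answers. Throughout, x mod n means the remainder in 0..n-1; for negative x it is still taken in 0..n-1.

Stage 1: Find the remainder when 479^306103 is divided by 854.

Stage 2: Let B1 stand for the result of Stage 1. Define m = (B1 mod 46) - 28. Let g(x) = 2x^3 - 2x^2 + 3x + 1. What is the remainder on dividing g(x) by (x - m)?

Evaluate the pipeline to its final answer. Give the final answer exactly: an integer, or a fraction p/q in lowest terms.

Stage 1: squarings mod 854: 479^1=479, 479^2=569, 479^4=95, 479^8=485, 479^16=375, 479^32=569, 479^64=95, 479^128=485, 479^256=375, 479^512=569, 479^1024=95, 479^2048=485, 479^4096=375, 479^8192=569, 479^16384=95, 479^32768=485, 479^65536=375, 479^131072=569, 479^262144=95; 479^306103 = 479^1 * 479^2 * 479^4 * 479^16 * 479^32 * 479^128 * 479^256 * 479^512 * 479^2048 * 479^8192 * 479^32768 * 479^262144 = 3 (mod 854); answer 3
Stage 2: B1 = 3; m = -25; remainder = value at the root: 2*(-25)^3 - 2*(-25)^2 + 3*(-25)^1 + 1 = (-31250) + (-1250) + (-75) + (1) = -32574; answer -32574

-32574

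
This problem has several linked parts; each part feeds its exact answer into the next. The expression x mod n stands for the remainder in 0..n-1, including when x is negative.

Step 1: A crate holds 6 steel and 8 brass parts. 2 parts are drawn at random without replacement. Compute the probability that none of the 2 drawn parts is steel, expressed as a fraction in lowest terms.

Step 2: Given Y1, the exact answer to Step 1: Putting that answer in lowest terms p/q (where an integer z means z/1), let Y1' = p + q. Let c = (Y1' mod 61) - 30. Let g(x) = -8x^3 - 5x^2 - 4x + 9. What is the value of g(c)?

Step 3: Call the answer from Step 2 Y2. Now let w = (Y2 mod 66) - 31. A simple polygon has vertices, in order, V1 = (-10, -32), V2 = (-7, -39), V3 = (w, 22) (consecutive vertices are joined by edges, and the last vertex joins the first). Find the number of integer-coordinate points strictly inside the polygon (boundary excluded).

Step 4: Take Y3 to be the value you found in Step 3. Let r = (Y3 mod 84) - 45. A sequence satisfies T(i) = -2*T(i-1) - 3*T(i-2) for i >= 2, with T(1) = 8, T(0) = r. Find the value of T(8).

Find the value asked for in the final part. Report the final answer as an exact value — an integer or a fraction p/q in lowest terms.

488

Step 1: total draws C(14,2) = 91; favorable C(8,2) = 28; P = 4/13; answer 4/13
Step 2: Y1 = 4/13; threaded value p + q = 17; c = -13; -8*(-13)^3 - 5*(-13)^2 - 4*(-13)^1 + 9 = (17576) + (-845) + (52) + (9) = 16792; answer 16792
Step 3: Y2 = 16792; w = -3; cross terms: (-10*-39 - -7*-32)=166, (-7*22 - -3*-39)=-271, (-3*-32 - -10*22)=316; twice the area = |211| = 211; area = 211/2; boundary points = 1 + 1 + 1 = 3; strictly interior points = area - boundary/2 + 1 = 105; answer 105
Step 4: Y3 = 105; r = -24; T(2) = -2*(8) - 3*(-24) = 56; iterating: T(2)=56, T(3)=-136, T(4)=104, T(5)=200, T(6)=-712, T(7)=824, T(8)=488; answer 488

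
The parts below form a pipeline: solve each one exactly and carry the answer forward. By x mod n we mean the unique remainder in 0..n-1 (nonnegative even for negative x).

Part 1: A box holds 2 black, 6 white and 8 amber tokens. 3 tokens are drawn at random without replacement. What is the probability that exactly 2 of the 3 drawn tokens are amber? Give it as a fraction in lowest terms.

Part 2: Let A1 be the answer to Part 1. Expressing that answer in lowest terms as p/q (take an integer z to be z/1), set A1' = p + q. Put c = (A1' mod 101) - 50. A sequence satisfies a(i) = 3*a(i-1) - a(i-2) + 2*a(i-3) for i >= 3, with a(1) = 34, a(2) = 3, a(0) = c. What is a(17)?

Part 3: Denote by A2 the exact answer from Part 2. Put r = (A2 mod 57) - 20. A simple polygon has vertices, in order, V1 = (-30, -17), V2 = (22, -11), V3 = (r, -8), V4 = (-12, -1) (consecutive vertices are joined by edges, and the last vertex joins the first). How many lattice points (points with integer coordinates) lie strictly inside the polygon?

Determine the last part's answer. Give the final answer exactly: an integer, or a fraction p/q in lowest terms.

Part 1: total draws C(16,3) = 560; favorable C(8,2)*C(8,1) = 224; P = 2/5; answer 2/5
Part 2: A1 = 2/5; threaded value p + q = 7; c = -43; a(3) = 3*(3) - 1*(34) + 2*(-43) = -111; iterating: a(3)=-111, a(4)=-268, a(5)=-687, a(6)=-2015, a(7)=-5894, a(8)=-17041, a(9)=-49259, a(10)=-142524, a(11)=-412395, a(12)=-1193179, a(13)=-3452190, a(14)=-9988181, a(15)=-28898711, a(16)=-83612332, a(17)=-241914647; answer -241914647
Part 3: A2 = -241914647; r = 2; cross terms: (-30*-11 - 22*-17)=704, (22*-8 - 2*-11)=-154, (2*-1 - -12*-8)=-98, (-12*-17 - -30*-1)=174; twice the area = |626| = 626; area = 313; boundary points = 2 + 1 + 7 + 2 = 12; strictly interior points = area - boundary/2 + 1 = 308; answer 308

308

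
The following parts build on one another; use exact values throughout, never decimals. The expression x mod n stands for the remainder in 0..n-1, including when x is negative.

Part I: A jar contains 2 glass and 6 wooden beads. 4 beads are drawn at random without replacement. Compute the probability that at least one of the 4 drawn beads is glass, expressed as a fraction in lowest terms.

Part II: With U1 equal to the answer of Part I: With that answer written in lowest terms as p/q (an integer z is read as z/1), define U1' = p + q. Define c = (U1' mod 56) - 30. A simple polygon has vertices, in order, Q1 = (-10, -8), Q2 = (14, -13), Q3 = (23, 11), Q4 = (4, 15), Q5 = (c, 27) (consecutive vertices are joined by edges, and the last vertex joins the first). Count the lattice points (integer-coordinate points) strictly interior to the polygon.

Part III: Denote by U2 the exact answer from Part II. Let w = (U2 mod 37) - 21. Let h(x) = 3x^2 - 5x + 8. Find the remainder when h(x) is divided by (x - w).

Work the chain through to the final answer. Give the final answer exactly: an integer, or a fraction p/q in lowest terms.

608

Part I: total draws C(8,4) = 70; complement C(6,4) = 15; favorable 70 - 15 = 55; P = 11/14; answer 11/14
Part II: U1 = 11/14; threaded value p + q = 25; c = -5; cross terms: (-10*-13 - 14*-8)=242, (14*11 - 23*-13)=453, (23*15 - 4*11)=301, (4*27 - -5*15)=183, (-5*-8 - -10*27)=310; twice the area = |1489| = 1489; area = 1489/2; boundary points = 1 + 3 + 1 + 3 + 5 = 13; strictly interior points = area - boundary/2 + 1 = 739; answer 739
Part III: U2 = 739; w = 15; remainder = value at the root: 3*(15)^2 - 5*(15)^1 + 8 = (675) + (-75) + (8) = 608; answer 608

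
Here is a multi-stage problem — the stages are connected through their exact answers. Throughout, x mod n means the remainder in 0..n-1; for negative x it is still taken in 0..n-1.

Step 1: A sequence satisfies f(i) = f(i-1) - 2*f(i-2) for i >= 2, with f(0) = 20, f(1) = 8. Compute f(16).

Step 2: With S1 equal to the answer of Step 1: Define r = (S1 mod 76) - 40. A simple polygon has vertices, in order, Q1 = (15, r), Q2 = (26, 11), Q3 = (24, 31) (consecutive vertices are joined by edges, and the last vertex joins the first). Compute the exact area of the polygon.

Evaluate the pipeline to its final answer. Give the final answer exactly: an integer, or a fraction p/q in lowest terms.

Step 1: f(2) = 1*(8) - 2*(20) = -32; iterating: f(2)=-32, f(3)=-48, f(4)=16, f(5)=112, f(6)=80, f(7)=-144, f(8)=-304, f(9)=-16, f(10)=592, f(11)=624, f(12)=-560, f(13)=-1808, f(14)=-688, f(15)=2928, f(16)=4304; answer 4304
Step 2: S1 = 4304; r = 8; cross terms: (15*11 - 26*8)=-43, (26*31 - 24*11)=542, (24*8 - 15*31)=-273; twice the area = |226| = 226; area = 113; answer 113

113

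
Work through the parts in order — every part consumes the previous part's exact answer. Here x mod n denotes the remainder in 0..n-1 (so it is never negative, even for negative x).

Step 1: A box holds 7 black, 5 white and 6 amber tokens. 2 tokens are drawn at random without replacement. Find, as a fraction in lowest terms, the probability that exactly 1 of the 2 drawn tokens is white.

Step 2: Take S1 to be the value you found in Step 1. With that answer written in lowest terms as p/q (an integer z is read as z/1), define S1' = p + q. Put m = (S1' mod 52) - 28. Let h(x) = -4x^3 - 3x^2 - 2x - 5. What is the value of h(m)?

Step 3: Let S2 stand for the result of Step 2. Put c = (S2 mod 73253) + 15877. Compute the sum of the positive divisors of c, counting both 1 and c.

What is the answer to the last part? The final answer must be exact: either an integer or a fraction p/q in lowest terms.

Step 1: total draws C(18,2) = 153; favorable C(5,1)*C(13,1) = 65; P = 65/153; answer 65/153
Step 2: S1 = 65/153; threaded value p + q = 218; m = -18; -4*(-18)^3 - 3*(-18)^2 - 2*(-18)^1 - 5 = (23328) + (-972) + (36) + (-5) = 22387; answer 22387
Step 3: S2 = 22387; c = 38264; 38264 = 2^3 * 4783; sigma = (1 + 2 + 4 + 8) * (1 + 4783) = 15 * 4784 = 71760; answer 71760

71760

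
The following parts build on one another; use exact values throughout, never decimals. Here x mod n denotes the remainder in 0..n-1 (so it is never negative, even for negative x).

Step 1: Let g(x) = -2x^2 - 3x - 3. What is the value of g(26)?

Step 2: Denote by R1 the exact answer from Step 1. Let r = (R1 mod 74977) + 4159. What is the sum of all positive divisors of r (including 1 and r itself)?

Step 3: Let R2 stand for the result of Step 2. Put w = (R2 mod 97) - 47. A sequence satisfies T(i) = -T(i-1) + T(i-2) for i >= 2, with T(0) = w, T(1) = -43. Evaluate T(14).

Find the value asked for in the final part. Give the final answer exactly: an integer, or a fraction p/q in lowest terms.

Step 1: -2*(26)^2 - 3*(26)^1 - 3 = (-1352) + (-78) + (-3) = -1433; answer -1433
Step 2: R1 = -1433; r = 77703; 77703 = 3 * 59 * 439; sigma = (1 + 3) * (1 + 59) * (1 + 439) = 4 * 60 * 440 = 105600; answer 105600
Step 3: R2 = 105600; w = 17; T(2) = -1*(-43) + 1*(17) = 60; iterating: T(2)=60, T(3)=-103, T(4)=163, T(5)=-266, T(6)=429, T(7)=-695, T(8)=1124, T(9)=-1819, T(10)=2943, T(11)=-4762, T(12)=7705, T(13)=-12467, T(14)=20172; answer 20172

20172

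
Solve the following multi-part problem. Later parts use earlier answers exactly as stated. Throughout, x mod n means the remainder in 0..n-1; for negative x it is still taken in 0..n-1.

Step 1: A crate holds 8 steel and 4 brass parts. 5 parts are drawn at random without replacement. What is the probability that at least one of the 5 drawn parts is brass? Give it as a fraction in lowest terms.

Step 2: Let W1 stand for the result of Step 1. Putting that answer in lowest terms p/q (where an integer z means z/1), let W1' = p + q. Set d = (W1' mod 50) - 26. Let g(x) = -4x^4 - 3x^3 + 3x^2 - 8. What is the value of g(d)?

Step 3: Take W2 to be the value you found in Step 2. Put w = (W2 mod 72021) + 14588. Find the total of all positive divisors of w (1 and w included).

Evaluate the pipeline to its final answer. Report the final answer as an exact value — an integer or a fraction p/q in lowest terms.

Step 1: total draws C(12,5) = 792; complement C(8,5) = 56; favorable 792 - 56 = 736; P = 92/99; answer 92/99
Step 2: W1 = 92/99; threaded value p + q = 191; d = 15; -4*(15)^4 - 3*(15)^3 + 3*(15)^2 - 8 = (-202500) + (-10125) + (675) + (-8) = -211958; answer -211958
Step 3: W2 = -211958; w = 18693; 18693 = 3^2 * 31 * 67; sigma = (1 + 3 + 9) * (1 + 31) * (1 + 67) = 13 * 32 * 68 = 28288; answer 28288

28288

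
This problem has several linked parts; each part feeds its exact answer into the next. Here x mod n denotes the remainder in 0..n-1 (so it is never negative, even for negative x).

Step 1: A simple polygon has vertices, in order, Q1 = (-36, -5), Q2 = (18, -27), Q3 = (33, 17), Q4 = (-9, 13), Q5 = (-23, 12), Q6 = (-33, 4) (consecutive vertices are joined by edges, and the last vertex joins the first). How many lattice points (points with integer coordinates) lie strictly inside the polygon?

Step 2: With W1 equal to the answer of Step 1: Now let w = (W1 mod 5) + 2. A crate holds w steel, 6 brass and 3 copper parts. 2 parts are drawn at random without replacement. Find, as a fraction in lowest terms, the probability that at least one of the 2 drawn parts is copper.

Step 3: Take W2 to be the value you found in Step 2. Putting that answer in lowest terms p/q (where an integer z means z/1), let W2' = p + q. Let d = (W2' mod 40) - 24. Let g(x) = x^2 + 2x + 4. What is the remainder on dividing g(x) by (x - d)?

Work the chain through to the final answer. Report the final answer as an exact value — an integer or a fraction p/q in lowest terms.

Step 1: cross terms: (-36*-27 - 18*-5)=1062, (18*17 - 33*-27)=1197, (33*13 - -9*17)=582, (-9*12 - -23*13)=191, (-23*4 - -33*12)=304, (-33*-5 - -36*4)=309; twice the area = |3645| = 3645; area = 3645/2; boundary points = 2 + 1 + 2 + 1 + 2 + 3 = 11; strictly interior points = area - boundary/2 + 1 = 1818; answer 1818
Step 2: W1 = 1818; w = 5; total draws C(14,2) = 91; complement C(11,2) = 55; favorable 91 - 55 = 36; P = 36/91; answer 36/91
Step 3: W2 = 36/91; threaded value p + q = 127; d = -17; remainder = value at the root: 1*(-17)^2 + 2*(-17)^1 + 4 = (289) + (-34) + (4) = 259; answer 259

259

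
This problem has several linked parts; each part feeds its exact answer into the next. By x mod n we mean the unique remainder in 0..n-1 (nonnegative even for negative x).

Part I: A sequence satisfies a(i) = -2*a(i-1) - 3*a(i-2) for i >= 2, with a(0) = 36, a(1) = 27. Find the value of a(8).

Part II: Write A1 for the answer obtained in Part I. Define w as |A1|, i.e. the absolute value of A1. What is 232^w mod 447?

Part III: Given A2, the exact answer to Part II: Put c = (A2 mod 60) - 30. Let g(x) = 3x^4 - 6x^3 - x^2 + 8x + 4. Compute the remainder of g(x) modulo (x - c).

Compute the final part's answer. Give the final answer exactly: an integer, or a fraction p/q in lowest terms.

Part I: a(2) = -2*(27) - 3*(36) = -162; iterating: a(2)=-162, a(3)=243, a(4)=0, a(5)=-729, a(6)=1458, a(7)=-729, a(8)=-2916; answer -2916
Part II: A1 = -2916; w = 2916; squarings mod 447: 232^1=232, 232^2=184, 232^4=331, 232^8=46, 232^16=328, 232^32=304, 232^64=334, 232^128=253, 232^256=88, 232^512=145, 232^1024=16, 232^2048=256; 232^2916 = 232^4 * 232^32 * 232^64 * 232^256 * 232^512 * 232^2048 = 400 (mod 447); answer 400
Part III: A2 = 400; c = 10; remainder = value at the root: 3*(10)^4 - 6*(10)^3 - 1*(10)^2 + 8*(10)^1 + 4 = (30000) + (-6000) + (-100) + (80) + (4) = 23984; answer 23984

23984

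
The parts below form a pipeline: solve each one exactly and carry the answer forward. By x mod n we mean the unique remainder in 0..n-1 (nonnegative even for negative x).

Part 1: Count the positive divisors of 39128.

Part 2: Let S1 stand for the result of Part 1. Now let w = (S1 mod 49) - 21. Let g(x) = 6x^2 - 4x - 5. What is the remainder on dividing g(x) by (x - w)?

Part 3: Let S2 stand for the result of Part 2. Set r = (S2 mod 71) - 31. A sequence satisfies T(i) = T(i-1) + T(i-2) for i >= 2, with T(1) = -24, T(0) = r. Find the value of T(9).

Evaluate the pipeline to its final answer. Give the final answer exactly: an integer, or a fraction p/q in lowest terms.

-984

Part 1: 39128 = 2^3 * 67 * 73; number of divisors = (3+1) * (1+1) * (1+1) = 16; answer 16
Part 2: S1 = 16; w = -5; remainder = value at the root: 6*(-5)^2 - 4*(-5)^1 - 5 = (150) + (20) + (-5) = 165; answer 165
Part 3: S2 = 165; r = -8; T(2) = 1*(-24) + 1*(-8) = -32; iterating: T(2)=-32, T(3)=-56, T(4)=-88, T(5)=-144, T(6)=-232, T(7)=-376, T(8)=-608, T(9)=-984; answer -984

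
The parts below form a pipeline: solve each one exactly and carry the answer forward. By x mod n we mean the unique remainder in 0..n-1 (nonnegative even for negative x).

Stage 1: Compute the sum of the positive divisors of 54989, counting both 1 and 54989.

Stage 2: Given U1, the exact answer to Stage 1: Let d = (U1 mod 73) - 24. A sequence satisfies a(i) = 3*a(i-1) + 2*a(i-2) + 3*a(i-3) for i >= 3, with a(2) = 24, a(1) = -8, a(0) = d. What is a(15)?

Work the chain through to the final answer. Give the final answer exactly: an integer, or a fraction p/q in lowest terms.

1199433488

Stage 1: 54989 = 11 * 4999; sigma = (1 + 11) * (1 + 4999) = 12 * 5000 = 60000; answer 60000
Stage 2: U1 = 60000; d = 43; a(3) = 3*(24) + 2*(-8) + 3*(43) = 185; iterating: a(3)=185, a(4)=579, a(5)=2179, a(6)=8250, a(7)=30845, a(8)=115572, a(9)=433156, a(10)=1623147, a(11)=6082469, a(12)=22793169, a(13)=85413886, a(14)=320075403, a(15)=1199433488; answer 1199433488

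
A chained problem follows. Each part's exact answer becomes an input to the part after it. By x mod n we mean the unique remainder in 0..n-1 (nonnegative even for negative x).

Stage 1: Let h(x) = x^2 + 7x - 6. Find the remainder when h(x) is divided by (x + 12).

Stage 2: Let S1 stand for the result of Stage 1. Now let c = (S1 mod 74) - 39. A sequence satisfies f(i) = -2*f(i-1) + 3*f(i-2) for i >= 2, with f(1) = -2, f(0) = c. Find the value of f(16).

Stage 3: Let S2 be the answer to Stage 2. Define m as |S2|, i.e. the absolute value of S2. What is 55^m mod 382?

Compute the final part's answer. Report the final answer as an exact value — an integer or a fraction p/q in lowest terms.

275

Stage 1: remainder = value at the root: 1*(-12)^2 + 7*(-12)^1 - 6 = (144) + (-84) + (-6) = 54; answer 54
Stage 2: S1 = 54; c = 15; f(2) = -2*(-2) + 3*(15) = 49; iterating: f(2)=49, f(3)=-104, f(4)=355, f(5)=-1022, f(6)=3109, f(7)=-9284, f(8)=27895, f(9)=-83642, f(10)=250969, f(11)=-752864, f(12)=2258635, f(13)=-6775862, f(14)=20327629, f(15)=-60982844, f(16)=182948575; answer 182948575
Stage 3: S2 = 182948575; m = 182948575; squarings mod 382: 55^1=55, 55^2=351, 55^4=197, 55^8=227, 55^16=341, 55^32=153, 55^64=107, 55^128=371, 55^256=121, 55^512=125, 55^1024=345, 55^2048=223, 55^4096=69, 55^8192=177, 55^16384=5, 55^32768=25, 55^65536=243, 55^131072=221, 55^262144=327, 55^524288=351, 55^1048576=197, 55^2097152=227, 55^4194304=341, 55^8388608=153, 55^16777216=107, 55^33554432=371, 55^67108864=121, 55^134217728=125; 55^182948575 = 55^1 * 55^2 * 55^4 * 55^8 * 55^16 * 55^64 * 55^128 * 55^512 * 55^4096 * 55^32768 * 55^65536 * 55^131072 * 55^262144 * 55^2097152 * 55^4194304 * 55^8388608 * 55^33554432 * 55^134217728 = 275 (mod 382); answer 275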